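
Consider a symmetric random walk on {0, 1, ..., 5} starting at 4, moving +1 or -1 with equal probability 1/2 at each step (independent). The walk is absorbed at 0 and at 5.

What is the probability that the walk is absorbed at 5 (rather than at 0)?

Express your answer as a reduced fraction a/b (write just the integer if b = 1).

Answer: 4/5

Derivation:
Symmetric walk (p = 1/2): the harmonic-function argument gives P(hit 5 before 0 | start at 4) = a/N.
P = 4/5 = 4/5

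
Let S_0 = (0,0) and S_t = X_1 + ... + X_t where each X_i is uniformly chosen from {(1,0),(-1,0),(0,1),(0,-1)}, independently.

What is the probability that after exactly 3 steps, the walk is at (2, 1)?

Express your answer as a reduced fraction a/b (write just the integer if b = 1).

Let h be the number of horizontal steps (so 3-h are vertical). To end at (2,1) need (h+2)/2 right-steps and ((3-h)+1)/2 up-steps.
Sum over h with 2 ≤ h ≤ 2, h ≡ 0 (mod 2), 3-h ≡ 1 (mod 2):
h=2: C(3,2)·C(2,2)·C(1,1) = 3·1·1 = 3
Total favorable: 3
Total paths: 4^3 = 64
P = 3/64 = 3/64

Answer: 3/64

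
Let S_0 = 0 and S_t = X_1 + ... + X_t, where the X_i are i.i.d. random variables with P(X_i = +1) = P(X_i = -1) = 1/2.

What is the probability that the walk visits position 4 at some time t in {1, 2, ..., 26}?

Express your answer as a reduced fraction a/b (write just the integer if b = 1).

Count via complement. Let g(t,s) = #length-t paths at position s with S_1..S_t all ≠ 4.
g(t,s) = g(t-1,s-1) + g(t-1,s+1) for s ≠ 4; g(t,4) = 0.
t=0: g(0,0)=1
t=1: g(1,-1)=1 g(1,1)=1
t=2: g(2,-2)=1 g(2,0)=2 g(2,2)=1
t=3: g(3,-3)=1 g(3,-1)=3 g(3,1)=3 g(3,3)=1
t=4: g(4,-4)=1 g(4,-2)=4 g(4,0)=6 g(4,2)=4
t=5: g(5,-5)=1 g(5,-3)=5 g(5,-1)=10 g(5,1)=10 g(5,3)=4
t=6: g(6,-6)=1 g(6,-4)=6 g(6,-2)=15 g(6,0)=20 g(6,2)=14
t=7: g(7,-7)=1 g(7,-5)=7 g(7,-3)=21 g(7,-1)=35 g(7,1)=34 g(7,3)=14
t=8: g(8,-8)=1 g(8,-6)=8 g(8,-4)=28 g(8,-2)=56 g(8,0)=69 g(8,2)=48
t=9: g(9,-9)=1 g(9,-7)=9 g(9,-5)=36 g(9,-3)=84 g(9,-1)=125 g(9,1)=117 g(9,3)=48
t=10: g(10,-10)=1 g(10,-8)=10 g(10,-6)=45 g(10,-4)=120 g(10,-2)=209 g(10,0)=242 g(10,2)=165
t=11: g(11,-11)=1 g(11,-9)=11 g(11,-7)=55 g(11,-5)=165 g(11,-3)=329 g(11,-1)=451 g(11,1)=407 g(11,3)=165
t=12: g(12,-12)=1 g(12,-10)=12 g(12,-8)=66 g(12,-6)=220 g(12,-4)=494 g(12,-2)=780 g(12,0)=858 g(12,2)=572
t=13: g(13,-13)=1 g(13,-11)=13 g(13,-9)=78 g(13,-7)=286 g(13,-5)=714 g(13,-3)=1274 g(13,-1)=1638 g(13,1)=1430 g(13,3)=572
t=14: g(14,-14)=1 g(14,-12)=14 g(14,-10)=91 g(14,-8)=364 g(14,-6)=1000 g(14,-4)=1988 g(14,-2)=2912 g(14,0)=3068 g(14,2)=2002
t=15: g(15,-15)=1 g(15,-13)=15 g(15,-11)=105 g(15,-9)=455 g(15,-7)=1364 g(15,-5)=2988 g(15,-3)=4900 g(15,-1)=5980 g(15,1)=5070 g(15,3)=2002
t=16: g(16,-16)=1 g(16,-14)=16 g(16,-12)=120 g(16,-10)=560 g(16,-8)=1819 g(16,-6)=4352 g(16,-4)=7888 g(16,-2)=10880 g(16,0)=11050 g(16,2)=7072
t=17: g(17,-17)=1 g(17,-15)=17 g(17,-13)=136 g(17,-11)=680 g(17,-9)=2379 g(17,-7)=6171 g(17,-5)=12240 g(17,-3)=18768 g(17,-1)=21930 g(17,1)=18122 g(17,3)=7072
t=18: g(18,-18)=1 g(18,-16)=18 g(18,-14)=153 g(18,-12)=816 g(18,-10)=3059 g(18,-8)=8550 g(18,-6)=18411 g(18,-4)=31008 g(18,-2)=40698 g(18,0)=40052 g(18,2)=25194
t=19: g(19,-19)=1 g(19,-17)=19 g(19,-15)=171 g(19,-13)=969 g(19,-11)=3875 g(19,-9)=11609 g(19,-7)=26961 g(19,-5)=49419 g(19,-3)=71706 g(19,-1)=80750 g(19,1)=65246 g(19,3)=25194
t=20: g(20,-20)=1 g(20,-18)=20 g(20,-16)=190 g(20,-14)=1140 g(20,-12)=4844 g(20,-10)=15484 g(20,-8)=38570 g(20,-6)=76380 g(20,-4)=121125 g(20,-2)=152456 g(20,0)=145996 g(20,2)=90440
t=21: g(21,-21)=1 g(21,-19)=21 g(21,-17)=210 g(21,-15)=1330 g(21,-13)=5984 g(21,-11)=20328 g(21,-9)=54054 g(21,-7)=114950 g(21,-5)=197505 g(21,-3)=273581 g(21,-1)=298452 g(21,1)=236436 g(21,3)=90440
t=22: g(22,-22)=1 g(22,-20)=22 g(22,-18)=231 g(22,-16)=1540 g(22,-14)=7314 g(22,-12)=26312 g(22,-10)=74382 g(22,-8)=169004 g(22,-6)=312455 g(22,-4)=471086 g(22,-2)=572033 g(22,0)=534888 g(22,2)=326876
t=23: g(23,-23)=1 g(23,-21)=23 g(23,-19)=253 g(23,-17)=1771 g(23,-15)=8854 g(23,-13)=33626 g(23,-11)=100694 g(23,-9)=243386 g(23,-7)=481459 g(23,-5)=783541 g(23,-3)=1043119 g(23,-1)=1106921 g(23,1)=861764 g(23,3)=326876
t=24: g(24,-24)=1 g(24,-22)=24 g(24,-20)=276 g(24,-18)=2024 g(24,-16)=10625 g(24,-14)=42480 g(24,-12)=134320 g(24,-10)=344080 g(24,-8)=724845 g(24,-6)=1265000 g(24,-4)=1826660 g(24,-2)=2150040 g(24,0)=1968685 g(24,2)=1188640
t=25: g(25,-25)=1 g(25,-23)=25 g(25,-21)=300 g(25,-19)=2300 g(25,-17)=12649 g(25,-15)=53105 g(25,-13)=176800 g(25,-11)=478400 g(25,-9)=1068925 g(25,-7)=1989845 g(25,-5)=3091660 g(25,-3)=3976700 g(25,-1)=4118725 g(25,1)=3157325 g(25,3)=1188640
t=26: g(26,-26)=1 g(26,-24)=26 g(26,-22)=325 g(26,-20)=2600 g(26,-18)=14949 g(26,-16)=65754 g(26,-14)=229905 g(26,-12)=655200 g(26,-10)=1547325 g(26,-8)=3058770 g(26,-6)=5081505 g(26,-4)=7068360 g(26,-2)=8095425 g(26,0)=7276050 g(26,2)=4345965
Paths never hitting 4: Σ_s g(26,s) = 37442160
Paths hitting 4: 2^26 - 37442160 = 29666704
P = 29666704/67108864 = 1854169/4194304

Answer: 1854169/4194304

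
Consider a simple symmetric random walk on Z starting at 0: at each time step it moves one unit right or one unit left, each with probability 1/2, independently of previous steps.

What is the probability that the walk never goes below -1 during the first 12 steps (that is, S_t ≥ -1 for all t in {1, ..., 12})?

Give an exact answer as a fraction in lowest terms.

Answer: 429/1024

Derivation:
Let f(t,s) = #length-t paths at position s with S_1..S_t all ≥ -1.
f(t,s) = f(t-1,s-1) + f(t-1,s+1) for s ≥ -1; f(t,s) = 0 for s < -1.
t=0: f(0,0)=1
t=1: f(1,-1)=1 f(1,1)=1
t=2: f(2,0)=2 f(2,2)=1
t=3: f(3,-1)=2 f(3,1)=3 f(3,3)=1
t=4: f(4,0)=5 f(4,2)=4 f(4,4)=1
t=5: f(5,-1)=5 f(5,1)=9 f(5,3)=5 f(5,5)=1
t=6: f(6,0)=14 f(6,2)=14 f(6,4)=6 f(6,6)=1
t=7: f(7,-1)=14 f(7,1)=28 f(7,3)=20 f(7,5)=7 f(7,7)=1
t=8: f(8,0)=42 f(8,2)=48 f(8,4)=27 f(8,6)=8 f(8,8)=1
t=9: f(9,-1)=42 f(9,1)=90 f(9,3)=75 f(9,5)=35 f(9,7)=9 f(9,9)=1
t=10: f(10,0)=132 f(10,2)=165 f(10,4)=110 f(10,6)=44 f(10,8)=10 f(10,10)=1
t=11: f(11,-1)=132 f(11,1)=297 f(11,3)=275 f(11,5)=154 f(11,7)=54 f(11,9)=11 f(11,11)=1
t=12: f(12,0)=429 f(12,2)=572 f(12,4)=429 f(12,6)=208 f(12,8)=65 f(12,10)=12 f(12,12)=1
Σ_s f(12,s) = 1716
P = 1716/4096 = 429/1024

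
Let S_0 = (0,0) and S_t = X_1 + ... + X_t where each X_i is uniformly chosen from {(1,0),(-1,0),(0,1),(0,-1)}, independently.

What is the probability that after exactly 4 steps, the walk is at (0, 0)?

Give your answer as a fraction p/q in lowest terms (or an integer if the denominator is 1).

Answer: 9/64

Derivation:
Let h be the number of horizontal steps (so 4-h are vertical). To end at (0,0) need (h+0)/2 right-steps and ((4-h)+0)/2 up-steps.
Sum over h with 0 ≤ h ≤ 4, h ≡ 0 (mod 2), 4-h ≡ 0 (mod 2):
h=0: C(4,0)·C(0,0)·C(4,2) = 1·1·6 = 6
h=2: C(4,2)·C(2,1)·C(2,1) = 6·2·2 = 24
h=4: C(4,4)·C(4,2)·C(0,0) = 1·6·1 = 6
Total favorable: 36
Total paths: 4^4 = 256
P = 36/256 = 9/64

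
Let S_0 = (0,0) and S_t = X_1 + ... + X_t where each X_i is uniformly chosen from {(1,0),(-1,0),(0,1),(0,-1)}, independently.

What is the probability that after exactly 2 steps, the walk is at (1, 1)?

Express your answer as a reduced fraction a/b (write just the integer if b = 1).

Answer: 1/8

Derivation:
Let h be the number of horizontal steps (so 2-h are vertical). To end at (1,1) need (h+1)/2 right-steps and ((2-h)+1)/2 up-steps.
Sum over h with 1 ≤ h ≤ 1, h ≡ 1 (mod 2), 2-h ≡ 1 (mod 2):
h=1: C(2,1)·C(1,1)·C(1,1) = 2·1·1 = 2
Total favorable: 2
Total paths: 4^2 = 16
P = 2/16 = 1/8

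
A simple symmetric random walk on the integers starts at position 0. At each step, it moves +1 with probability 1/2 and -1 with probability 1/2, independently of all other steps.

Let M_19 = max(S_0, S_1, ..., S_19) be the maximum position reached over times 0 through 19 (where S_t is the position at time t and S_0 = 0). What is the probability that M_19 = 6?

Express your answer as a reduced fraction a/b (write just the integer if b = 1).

Answer: 6783/131072

Derivation:
Let M_19 = max(S_0,...,S_19). Use the reflection principle: for j ≥ 1, #{paths with M_19 ≥ j} = #{S_19 ≥ j} + #{S_19 ≥ j+1}.
By reflection, #{M_19 ≥ 6} = #{S_19 ≥ 6} + #{S_19 ≥ 7} = 43796 + 43796 = 87592.
#{M_19 ≥ 7} = #{S_19 ≥ 7} + #{S_19 ≥ 8} = 43796 + 16664 = 60460.
#{M_19 = 6} = 87592 - 60460 = 27132.
P(M_19 = 6) = 27132/524288 = 6783/131072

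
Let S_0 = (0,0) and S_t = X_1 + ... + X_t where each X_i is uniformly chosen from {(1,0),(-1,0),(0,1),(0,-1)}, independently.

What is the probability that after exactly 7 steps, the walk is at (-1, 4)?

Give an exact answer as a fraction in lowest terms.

Let h be the number of horizontal steps (so 7-h are vertical). To end at (-1,4) need (h-1)/2 right-steps and ((7-h)+4)/2 up-steps.
Sum over h with 1 ≤ h ≤ 3, h ≡ 1 (mod 2), 7-h ≡ 0 (mod 2):
h=1: C(7,1)·C(1,0)·C(6,5) = 7·1·6 = 42
h=3: C(7,3)·C(3,1)·C(4,4) = 35·3·1 = 105
Total favorable: 147
Total paths: 4^7 = 16384
P = 147/16384 = 147/16384

Answer: 147/16384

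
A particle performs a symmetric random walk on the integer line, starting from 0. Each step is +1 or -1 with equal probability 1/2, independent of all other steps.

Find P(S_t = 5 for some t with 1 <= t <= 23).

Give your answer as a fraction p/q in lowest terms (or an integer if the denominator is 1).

Count via complement. Let g(t,s) = #length-t paths at position s with S_1..S_t all ≠ 5.
g(t,s) = g(t-1,s-1) + g(t-1,s+1) for s ≠ 5; g(t,5) = 0.
t=0: g(0,0)=1
t=1: g(1,-1)=1 g(1,1)=1
t=2: g(2,-2)=1 g(2,0)=2 g(2,2)=1
t=3: g(3,-3)=1 g(3,-1)=3 g(3,1)=3 g(3,3)=1
t=4: g(4,-4)=1 g(4,-2)=4 g(4,0)=6 g(4,2)=4 g(4,4)=1
t=5: g(5,-5)=1 g(5,-3)=5 g(5,-1)=10 g(5,1)=10 g(5,3)=5
t=6: g(6,-6)=1 g(6,-4)=6 g(6,-2)=15 g(6,0)=20 g(6,2)=15 g(6,4)=5
t=7: g(7,-7)=1 g(7,-5)=7 g(7,-3)=21 g(7,-1)=35 g(7,1)=35 g(7,3)=20
t=8: g(8,-8)=1 g(8,-6)=8 g(8,-4)=28 g(8,-2)=56 g(8,0)=70 g(8,2)=55 g(8,4)=20
t=9: g(9,-9)=1 g(9,-7)=9 g(9,-5)=36 g(9,-3)=84 g(9,-1)=126 g(9,1)=125 g(9,3)=75
t=10: g(10,-10)=1 g(10,-8)=10 g(10,-6)=45 g(10,-4)=120 g(10,-2)=210 g(10,0)=251 g(10,2)=200 g(10,4)=75
t=11: g(11,-11)=1 g(11,-9)=11 g(11,-7)=55 g(11,-5)=165 g(11,-3)=330 g(11,-1)=461 g(11,1)=451 g(11,3)=275
t=12: g(12,-12)=1 g(12,-10)=12 g(12,-8)=66 g(12,-6)=220 g(12,-4)=495 g(12,-2)=791 g(12,0)=912 g(12,2)=726 g(12,4)=275
t=13: g(13,-13)=1 g(13,-11)=13 g(13,-9)=78 g(13,-7)=286 g(13,-5)=715 g(13,-3)=1286 g(13,-1)=1703 g(13,1)=1638 g(13,3)=1001
t=14: g(14,-14)=1 g(14,-12)=14 g(14,-10)=91 g(14,-8)=364 g(14,-6)=1001 g(14,-4)=2001 g(14,-2)=2989 g(14,0)=3341 g(14,2)=2639 g(14,4)=1001
t=15: g(15,-15)=1 g(15,-13)=15 g(15,-11)=105 g(15,-9)=455 g(15,-7)=1365 g(15,-5)=3002 g(15,-3)=4990 g(15,-1)=6330 g(15,1)=5980 g(15,3)=3640
t=16: g(16,-16)=1 g(16,-14)=16 g(16,-12)=120 g(16,-10)=560 g(16,-8)=1820 g(16,-6)=4367 g(16,-4)=7992 g(16,-2)=11320 g(16,0)=12310 g(16,2)=9620 g(16,4)=3640
t=17: g(17,-17)=1 g(17,-15)=17 g(17,-13)=136 g(17,-11)=680 g(17,-9)=2380 g(17,-7)=6187 g(17,-5)=12359 g(17,-3)=19312 g(17,-1)=23630 g(17,1)=21930 g(17,3)=13260
t=18: g(18,-18)=1 g(18,-16)=18 g(18,-14)=153 g(18,-12)=816 g(18,-10)=3060 g(18,-8)=8567 g(18,-6)=18546 g(18,-4)=31671 g(18,-2)=42942 g(18,0)=45560 g(18,2)=35190 g(18,4)=13260
t=19: g(19,-19)=1 g(19,-17)=19 g(19,-15)=171 g(19,-13)=969 g(19,-11)=3876 g(19,-9)=11627 g(19,-7)=27113 g(19,-5)=50217 g(19,-3)=74613 g(19,-1)=88502 g(19,1)=80750 g(19,3)=48450
t=20: g(20,-20)=1 g(20,-18)=20 g(20,-16)=190 g(20,-14)=1140 g(20,-12)=4845 g(20,-10)=15503 g(20,-8)=38740 g(20,-6)=77330 g(20,-4)=124830 g(20,-2)=163115 g(20,0)=169252 g(20,2)=129200 g(20,4)=48450
t=21: g(21,-21)=1 g(21,-19)=21 g(21,-17)=210 g(21,-15)=1330 g(21,-13)=5985 g(21,-11)=20348 g(21,-9)=54243 g(21,-7)=116070 g(21,-5)=202160 g(21,-3)=287945 g(21,-1)=332367 g(21,1)=298452 g(21,3)=177650
t=22: g(22,-22)=1 g(22,-20)=22 g(22,-18)=231 g(22,-16)=1540 g(22,-14)=7315 g(22,-12)=26333 g(22,-10)=74591 g(22,-8)=170313 g(22,-6)=318230 g(22,-4)=490105 g(22,-2)=620312 g(22,0)=630819 g(22,2)=476102 g(22,4)=177650
t=23: g(23,-23)=1 g(23,-21)=23 g(23,-19)=253 g(23,-17)=1771 g(23,-15)=8855 g(23,-13)=33648 g(23,-11)=100924 g(23,-9)=244904 g(23,-7)=488543 g(23,-5)=808335 g(23,-3)=1110417 g(23,-1)=1251131 g(23,1)=1106921 g(23,3)=653752
Paths never hitting 5: Σ_s g(23,s) = 5809478
Paths hitting 5: 2^23 - 5809478 = 2579130
P = 2579130/8388608 = 1289565/4194304

Answer: 1289565/4194304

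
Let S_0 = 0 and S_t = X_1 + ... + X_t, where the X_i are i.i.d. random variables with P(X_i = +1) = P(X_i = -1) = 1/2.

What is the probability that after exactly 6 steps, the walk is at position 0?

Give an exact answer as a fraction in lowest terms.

To return to 0 after 6 steps: need exactly 3 steps of +1 and 3 of -1.
Favorable paths: C(6,3) = 20
Total paths: 2^6 = 64
P = 20/64 = 5/16

Answer: 5/16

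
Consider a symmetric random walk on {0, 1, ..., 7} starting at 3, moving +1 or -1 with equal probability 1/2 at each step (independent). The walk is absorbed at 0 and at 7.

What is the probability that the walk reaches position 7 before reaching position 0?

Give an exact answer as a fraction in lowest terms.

Symmetric walk (p = 1/2): the harmonic-function argument gives P(hit 7 before 0 | start at 3) = a/N.
P = 3/7 = 3/7

Answer: 3/7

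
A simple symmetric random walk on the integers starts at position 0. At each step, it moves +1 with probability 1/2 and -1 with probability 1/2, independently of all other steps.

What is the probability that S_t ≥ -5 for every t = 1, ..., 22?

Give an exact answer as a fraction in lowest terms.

Let f(t,s) = #length-t paths at position s with S_1..S_t all ≥ -5.
f(t,s) = f(t-1,s-1) + f(t-1,s+1) for s ≥ -5; f(t,s) = 0 for s < -5.
t=0: f(0,0)=1
t=1: f(1,-1)=1 f(1,1)=1
t=2: f(2,-2)=1 f(2,0)=2 f(2,2)=1
t=3: f(3,-3)=1 f(3,-1)=3 f(3,1)=3 f(3,3)=1
t=4: f(4,-4)=1 f(4,-2)=4 f(4,0)=6 f(4,2)=4 f(4,4)=1
t=5: f(5,-5)=1 f(5,-3)=5 f(5,-1)=10 f(5,1)=10 f(5,3)=5 f(5,5)=1
t=6: f(6,-4)=6 f(6,-2)=15 f(6,0)=20 f(6,2)=15 f(6,4)=6 f(6,6)=1
t=7: f(7,-5)=6 f(7,-3)=21 f(7,-1)=35 f(7,1)=35 f(7,3)=21 f(7,5)=7 f(7,7)=1
t=8: f(8,-4)=27 f(8,-2)=56 f(8,0)=70 f(8,2)=56 f(8,4)=28 f(8,6)=8 f(8,8)=1
t=9: f(9,-5)=27 f(9,-3)=83 f(9,-1)=126 f(9,1)=126 f(9,3)=84 f(9,5)=36 f(9,7)=9 f(9,9)=1
t=10: f(10,-4)=110 f(10,-2)=209 f(10,0)=252 f(10,2)=210 f(10,4)=120 f(10,6)=45 f(10,8)=10 f(10,10)=1
t=11: f(11,-5)=110 f(11,-3)=319 f(11,-1)=461 f(11,1)=462 f(11,3)=330 f(11,5)=165 f(11,7)=55 f(11,9)=11 f(11,11)=1
t=12: f(12,-4)=429 f(12,-2)=780 f(12,0)=923 f(12,2)=792 f(12,4)=495 f(12,6)=220 f(12,8)=66 f(12,10)=12 f(12,12)=1
t=13: f(13,-5)=429 f(13,-3)=1209 f(13,-1)=1703 f(13,1)=1715 f(13,3)=1287 f(13,5)=715 f(13,7)=286 f(13,9)=78 f(13,11)=13 f(13,13)=1
t=14: f(14,-4)=1638 f(14,-2)=2912 f(14,0)=3418 f(14,2)=3002 f(14,4)=2002 f(14,6)=1001 f(14,8)=364 f(14,10)=91 f(14,12)=14 f(14,14)=1
t=15: f(15,-5)=1638 f(15,-3)=4550 f(15,-1)=6330 f(15,1)=6420 f(15,3)=5004 f(15,5)=3003 f(15,7)=1365 f(15,9)=455 f(15,11)=105 f(15,13)=15 f(15,15)=1
t=16: f(16,-4)=6188 f(16,-2)=10880 f(16,0)=12750 f(16,2)=11424 f(16,4)=8007 f(16,6)=4368 f(16,8)=1820 f(16,10)=560 f(16,12)=120 f(16,14)=16 f(16,16)=1
t=17: f(17,-5)=6188 f(17,-3)=17068 f(17,-1)=23630 f(17,1)=24174 f(17,3)=19431 f(17,5)=12375 f(17,7)=6188 f(17,9)=2380 f(17,11)=680 f(17,13)=136 f(17,15)=17 f(17,17)=1
t=18: f(18,-4)=23256 f(18,-2)=40698 f(18,0)=47804 f(18,2)=43605 f(18,4)=31806 f(18,6)=18563 f(18,8)=8568 f(18,10)=3060 f(18,12)=816 f(18,14)=153 f(18,16)=18 f(18,18)=1
t=19: f(19,-5)=23256 f(19,-3)=63954 f(19,-1)=88502 f(19,1)=91409 f(19,3)=75411 f(19,5)=50369 f(19,7)=27131 f(19,9)=11628 f(19,11)=3876 f(19,13)=969 f(19,15)=171 f(19,17)=19 f(19,19)=1
t=20: f(20,-4)=87210 f(20,-2)=152456 f(20,0)=179911 f(20,2)=166820 f(20,4)=125780 f(20,6)=77500 f(20,8)=38759 f(20,10)=15504 f(20,12)=4845 f(20,14)=1140 f(20,16)=190 f(20,18)=20 f(20,20)=1
t=21: f(21,-5)=87210 f(21,-3)=239666 f(21,-1)=332367 f(21,1)=346731 f(21,3)=292600 f(21,5)=203280 f(21,7)=116259 f(21,9)=54263 f(21,11)=20349 f(21,13)=5985 f(21,15)=1330 f(21,17)=210 f(21,19)=21 f(21,21)=1
t=22: f(22,-4)=326876 f(22,-2)=572033 f(22,0)=679098 f(22,2)=639331 f(22,4)=495880 f(22,6)=319539 f(22,8)=170522 f(22,10)=74612 f(22,12)=26334 f(22,14)=7315 f(22,16)=1540 f(22,18)=231 f(22,20)=22 f(22,22)=1
Σ_s f(22,s) = 3313334
P = 3313334/4194304 = 1656667/2097152

Answer: 1656667/2097152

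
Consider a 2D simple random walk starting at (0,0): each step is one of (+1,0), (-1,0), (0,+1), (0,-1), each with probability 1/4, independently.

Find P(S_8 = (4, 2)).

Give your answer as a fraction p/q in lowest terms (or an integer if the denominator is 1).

Let h be the number of horizontal steps (so 8-h are vertical). To end at (4,2) need (h+4)/2 right-steps and ((8-h)+2)/2 up-steps.
Sum over h with 4 ≤ h ≤ 6, h ≡ 0 (mod 2), 8-h ≡ 0 (mod 2):
h=4: C(8,4)·C(4,4)·C(4,3) = 70·1·4 = 280
h=6: C(8,6)·C(6,5)·C(2,2) = 28·6·1 = 168
Total favorable: 448
Total paths: 4^8 = 65536
P = 448/65536 = 7/1024

Answer: 7/1024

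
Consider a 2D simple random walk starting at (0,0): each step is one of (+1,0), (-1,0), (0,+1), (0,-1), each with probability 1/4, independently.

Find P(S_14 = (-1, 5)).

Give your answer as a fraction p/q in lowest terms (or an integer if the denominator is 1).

Let h be the number of horizontal steps (so 14-h are vertical). To end at (-1,5) need (h-1)/2 right-steps and ((14-h)+5)/2 up-steps.
Sum over h with 1 ≤ h ≤ 9, h ≡ 1 (mod 2), 14-h ≡ 1 (mod 2):
h=1: C(14,1)·C(1,0)·C(13,9) = 14·1·715 = 10010
h=3: C(14,3)·C(3,1)·C(11,8) = 364·3·165 = 180180
h=5: C(14,5)·C(5,2)·C(9,7) = 2002·10·36 = 720720
h=7: C(14,7)·C(7,3)·C(7,6) = 3432·35·7 = 840840
h=9: C(14,9)·C(9,4)·C(5,5) = 2002·126·1 = 252252
Total favorable: 2004002
Total paths: 4^14 = 268435456
P = 2004002/268435456 = 1002001/134217728

Answer: 1002001/134217728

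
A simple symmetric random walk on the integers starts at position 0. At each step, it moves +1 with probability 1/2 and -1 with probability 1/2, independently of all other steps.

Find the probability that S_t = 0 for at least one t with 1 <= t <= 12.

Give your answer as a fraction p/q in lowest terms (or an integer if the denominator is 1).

Count via complement. Let g(t,s) = #length-t paths at position s with S_1..S_t all ≠ 0.
g(t,s) = g(t-1,s-1) + g(t-1,s+1) for s ≠ 0; g(t,0) = 0.
t=0: g(0,0)=1
t=1: g(1,-1)=1 g(1,1)=1
t=2: g(2,-2)=1 g(2,2)=1
t=3: g(3,-3)=1 g(3,-1)=1 g(3,1)=1 g(3,3)=1
t=4: g(4,-4)=1 g(4,-2)=2 g(4,2)=2 g(4,4)=1
t=5: g(5,-5)=1 g(5,-3)=3 g(5,-1)=2 g(5,1)=2 g(5,3)=3 g(5,5)=1
t=6: g(6,-6)=1 g(6,-4)=4 g(6,-2)=5 g(6,2)=5 g(6,4)=4 g(6,6)=1
t=7: g(7,-7)=1 g(7,-5)=5 g(7,-3)=9 g(7,-1)=5 g(7,1)=5 g(7,3)=9 g(7,5)=5 g(7,7)=1
t=8: g(8,-8)=1 g(8,-6)=6 g(8,-4)=14 g(8,-2)=14 g(8,2)=14 g(8,4)=14 g(8,6)=6 g(8,8)=1
t=9: g(9,-9)=1 g(9,-7)=7 g(9,-5)=20 g(9,-3)=28 g(9,-1)=14 g(9,1)=14 g(9,3)=28 g(9,5)=20 g(9,7)=7 g(9,9)=1
t=10: g(10,-10)=1 g(10,-8)=8 g(10,-6)=27 g(10,-4)=48 g(10,-2)=42 g(10,2)=42 g(10,4)=48 g(10,6)=27 g(10,8)=8 g(10,10)=1
t=11: g(11,-11)=1 g(11,-9)=9 g(11,-7)=35 g(11,-5)=75 g(11,-3)=90 g(11,-1)=42 g(11,1)=42 g(11,3)=90 g(11,5)=75 g(11,7)=35 g(11,9)=9 g(11,11)=1
t=12: g(12,-12)=1 g(12,-10)=10 g(12,-8)=44 g(12,-6)=110 g(12,-4)=165 g(12,-2)=132 g(12,2)=132 g(12,4)=165 g(12,6)=110 g(12,8)=44 g(12,10)=10 g(12,12)=1
Paths never hitting 0: Σ_s g(12,s) = 924
Paths hitting 0: 2^12 - 924 = 3172
P = 3172/4096 = 793/1024

Answer: 793/1024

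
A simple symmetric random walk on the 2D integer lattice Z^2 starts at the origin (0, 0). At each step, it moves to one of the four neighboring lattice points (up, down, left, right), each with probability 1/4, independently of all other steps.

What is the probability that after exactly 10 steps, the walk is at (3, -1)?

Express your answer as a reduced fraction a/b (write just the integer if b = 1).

Answer: 1575/65536

Derivation:
Let h be the number of horizontal steps (so 10-h are vertical). To end at (3,-1) need (h+3)/2 right-steps and ((10-h)-1)/2 up-steps.
Sum over h with 3 ≤ h ≤ 9, h ≡ 1 (mod 2), 10-h ≡ 1 (mod 2):
h=3: C(10,3)·C(3,3)·C(7,3) = 120·1·35 = 4200
h=5: C(10,5)·C(5,4)·C(5,2) = 252·5·10 = 12600
h=7: C(10,7)·C(7,5)·C(3,1) = 120·21·3 = 7560
h=9: C(10,9)·C(9,6)·C(1,0) = 10·84·1 = 840
Total favorable: 25200
Total paths: 4^10 = 1048576
P = 25200/1048576 = 1575/65536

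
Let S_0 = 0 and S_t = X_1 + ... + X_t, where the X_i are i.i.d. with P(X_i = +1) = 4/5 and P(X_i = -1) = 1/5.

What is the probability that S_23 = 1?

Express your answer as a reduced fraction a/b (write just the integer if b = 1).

To reach position 1 after 23 steps: need 12 steps of +1 and 11 steps of -1.
Number of such sequences: C(23,12) = 1352078
Each has probability (4/5)^12 · (1/5)^11 = 16777216/11920928955078125
P = 1352078 · 16777216/11920928955078125 = 22684104654848/11920928955078125

Answer: 22684104654848/11920928955078125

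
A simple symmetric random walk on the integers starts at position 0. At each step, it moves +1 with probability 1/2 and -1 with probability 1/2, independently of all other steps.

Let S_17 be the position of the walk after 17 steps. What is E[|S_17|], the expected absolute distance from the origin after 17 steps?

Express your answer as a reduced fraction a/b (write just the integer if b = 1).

S_17 takes values m ≡ 1 (mod 2) with |m| ≤ 17; P(S_17=m) = C(17,(17+m)/2)/2^17.
Total paths: 2^17 = 131072
Distribution: P(S=-17)=1/131072, P(S=-15)=17/131072, P(S=-13)=136/131072, P(S=-11)=680/131072, P(S=-9)=2380/131072, P(S=-7)=6188/131072, P(S=-5)=12376/131072, P(S=-3)=19448/131072, P(S=-1)=24310/131072, P(S=1)=24310/131072, P(S=3)=19448/131072, P(S=5)=12376/131072, P(S=7)=6188/131072, P(S=9)=2380/131072, P(S=11)=680/131072, P(S=13)=136/131072, P(S=15)=17/131072, P(S=17)=1/131072
E[|S_17|] = Σ_m |m|·P(S_17=m) = 437580/131072 = 109395/32768

Answer: 109395/32768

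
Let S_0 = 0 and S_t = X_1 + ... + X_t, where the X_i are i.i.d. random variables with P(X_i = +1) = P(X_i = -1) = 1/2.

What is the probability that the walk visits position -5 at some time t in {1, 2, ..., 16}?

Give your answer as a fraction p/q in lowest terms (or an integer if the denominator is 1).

Count via complement. Let g(t,s) = #length-t paths at position s with S_1..S_t all ≠ -5.
g(t,s) = g(t-1,s-1) + g(t-1,s+1) for s ≠ -5; g(t,-5) = 0.
t=0: g(0,0)=1
t=1: g(1,-1)=1 g(1,1)=1
t=2: g(2,-2)=1 g(2,0)=2 g(2,2)=1
t=3: g(3,-3)=1 g(3,-1)=3 g(3,1)=3 g(3,3)=1
t=4: g(4,-4)=1 g(4,-2)=4 g(4,0)=6 g(4,2)=4 g(4,4)=1
t=5: g(5,-3)=5 g(5,-1)=10 g(5,1)=10 g(5,3)=5 g(5,5)=1
t=6: g(6,-4)=5 g(6,-2)=15 g(6,0)=20 g(6,2)=15 g(6,4)=6 g(6,6)=1
t=7: g(7,-3)=20 g(7,-1)=35 g(7,1)=35 g(7,3)=21 g(7,5)=7 g(7,7)=1
t=8: g(8,-4)=20 g(8,-2)=55 g(8,0)=70 g(8,2)=56 g(8,4)=28 g(8,6)=8 g(8,8)=1
t=9: g(9,-3)=75 g(9,-1)=125 g(9,1)=126 g(9,3)=84 g(9,5)=36 g(9,7)=9 g(9,9)=1
t=10: g(10,-4)=75 g(10,-2)=200 g(10,0)=251 g(10,2)=210 g(10,4)=120 g(10,6)=45 g(10,8)=10 g(10,10)=1
t=11: g(11,-3)=275 g(11,-1)=451 g(11,1)=461 g(11,3)=330 g(11,5)=165 g(11,7)=55 g(11,9)=11 g(11,11)=1
t=12: g(12,-4)=275 g(12,-2)=726 g(12,0)=912 g(12,2)=791 g(12,4)=495 g(12,6)=220 g(12,8)=66 g(12,10)=12 g(12,12)=1
t=13: g(13,-3)=1001 g(13,-1)=1638 g(13,1)=1703 g(13,3)=1286 g(13,5)=715 g(13,7)=286 g(13,9)=78 g(13,11)=13 g(13,13)=1
t=14: g(14,-4)=1001 g(14,-2)=2639 g(14,0)=3341 g(14,2)=2989 g(14,4)=2001 g(14,6)=1001 g(14,8)=364 g(14,10)=91 g(14,12)=14 g(14,14)=1
t=15: g(15,-3)=3640 g(15,-1)=5980 g(15,1)=6330 g(15,3)=4990 g(15,5)=3002 g(15,7)=1365 g(15,9)=455 g(15,11)=105 g(15,13)=15 g(15,15)=1
t=16: g(16,-4)=3640 g(16,-2)=9620 g(16,0)=12310 g(16,2)=11320 g(16,4)=7992 g(16,6)=4367 g(16,8)=1820 g(16,10)=560 g(16,12)=120 g(16,14)=16 g(16,16)=1
Paths never hitting -5: Σ_s g(16,s) = 51766
Paths hitting -5: 2^16 - 51766 = 13770
P = 13770/65536 = 6885/32768

Answer: 6885/32768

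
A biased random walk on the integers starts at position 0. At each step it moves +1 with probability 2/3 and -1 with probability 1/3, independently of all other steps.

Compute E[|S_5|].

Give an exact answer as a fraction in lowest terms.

Answer: 185/81

Derivation:
S_5 takes values m ≡ 1 (mod 2) with |m| ≤ 5; P(S_5=m) = C(5,(5+m)/2) · (2/3)^((5+m)/2) · (1/3)^((5-m)/2).
Distribution: P(S=-5)=1/243, P(S=-3)=10/243, P(S=-1)=40/243, P(S=1)=80/243, P(S=3)=80/243, P(S=5)=32/243
E[|S_5|] = Σ_m |m|·P(S_5=m) = 185/81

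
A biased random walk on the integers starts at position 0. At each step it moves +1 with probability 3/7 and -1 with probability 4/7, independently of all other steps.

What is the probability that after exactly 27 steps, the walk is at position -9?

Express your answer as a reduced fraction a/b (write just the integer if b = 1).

Answer: 6339425087851698585600/65712362363534280139543

Derivation:
To reach position -9 after 27 steps: need 9 steps of +1 and 18 steps of -1.
Number of such sequences: C(27,9) = 4686825
Each has probability (3/7)^9 · (4/7)^18 = 1352605460594688/65712362363534280139543
P = 4686825 · 1352605460594688/65712362363534280139543 = 6339425087851698585600/65712362363534280139543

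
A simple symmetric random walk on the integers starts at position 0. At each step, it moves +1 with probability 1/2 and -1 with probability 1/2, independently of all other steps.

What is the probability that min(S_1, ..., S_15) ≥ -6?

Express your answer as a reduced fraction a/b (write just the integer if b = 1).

Let f(t,s) = #length-t paths at position s with S_1..S_t all ≥ -6.
f(t,s) = f(t-1,s-1) + f(t-1,s+1) for s ≥ -6; f(t,s) = 0 for s < -6.
t=0: f(0,0)=1
t=1: f(1,-1)=1 f(1,1)=1
t=2: f(2,-2)=1 f(2,0)=2 f(2,2)=1
t=3: f(3,-3)=1 f(3,-1)=3 f(3,1)=3 f(3,3)=1
t=4: f(4,-4)=1 f(4,-2)=4 f(4,0)=6 f(4,2)=4 f(4,4)=1
t=5: f(5,-5)=1 f(5,-3)=5 f(5,-1)=10 f(5,1)=10 f(5,3)=5 f(5,5)=1
t=6: f(6,-6)=1 f(6,-4)=6 f(6,-2)=15 f(6,0)=20 f(6,2)=15 f(6,4)=6 f(6,6)=1
t=7: f(7,-5)=7 f(7,-3)=21 f(7,-1)=35 f(7,1)=35 f(7,3)=21 f(7,5)=7 f(7,7)=1
t=8: f(8,-6)=7 f(8,-4)=28 f(8,-2)=56 f(8,0)=70 f(8,2)=56 f(8,4)=28 f(8,6)=8 f(8,8)=1
t=9: f(9,-5)=35 f(9,-3)=84 f(9,-1)=126 f(9,1)=126 f(9,3)=84 f(9,5)=36 f(9,7)=9 f(9,9)=1
t=10: f(10,-6)=35 f(10,-4)=119 f(10,-2)=210 f(10,0)=252 f(10,2)=210 f(10,4)=120 f(10,6)=45 f(10,8)=10 f(10,10)=1
t=11: f(11,-5)=154 f(11,-3)=329 f(11,-1)=462 f(11,1)=462 f(11,3)=330 f(11,5)=165 f(11,7)=55 f(11,9)=11 f(11,11)=1
t=12: f(12,-6)=154 f(12,-4)=483 f(12,-2)=791 f(12,0)=924 f(12,2)=792 f(12,4)=495 f(12,6)=220 f(12,8)=66 f(12,10)=12 f(12,12)=1
t=13: f(13,-5)=637 f(13,-3)=1274 f(13,-1)=1715 f(13,1)=1716 f(13,3)=1287 f(13,5)=715 f(13,7)=286 f(13,9)=78 f(13,11)=13 f(13,13)=1
t=14: f(14,-6)=637 f(14,-4)=1911 f(14,-2)=2989 f(14,0)=3431 f(14,2)=3003 f(14,4)=2002 f(14,6)=1001 f(14,8)=364 f(14,10)=91 f(14,12)=14 f(14,14)=1
t=15: f(15,-5)=2548 f(15,-3)=4900 f(15,-1)=6420 f(15,1)=6434 f(15,3)=5005 f(15,5)=3003 f(15,7)=1365 f(15,9)=455 f(15,11)=105 f(15,13)=15 f(15,15)=1
Σ_s f(15,s) = 30251
P = 30251/32768 = 30251/32768

Answer: 30251/32768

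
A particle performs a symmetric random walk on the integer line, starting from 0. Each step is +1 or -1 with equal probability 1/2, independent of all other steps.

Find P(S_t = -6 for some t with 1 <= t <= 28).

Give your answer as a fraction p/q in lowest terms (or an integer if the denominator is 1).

Answer: 35558423/134217728

Derivation:
Count via complement. Let g(t,s) = #length-t paths at position s with S_1..S_t all ≠ -6.
g(t,s) = g(t-1,s-1) + g(t-1,s+1) for s ≠ -6; g(t,-6) = 0.
t=0: g(0,0)=1
t=1: g(1,-1)=1 g(1,1)=1
t=2: g(2,-2)=1 g(2,0)=2 g(2,2)=1
t=3: g(3,-3)=1 g(3,-1)=3 g(3,1)=3 g(3,3)=1
t=4: g(4,-4)=1 g(4,-2)=4 g(4,0)=6 g(4,2)=4 g(4,4)=1
t=5: g(5,-5)=1 g(5,-3)=5 g(5,-1)=10 g(5,1)=10 g(5,3)=5 g(5,5)=1
t=6: g(6,-4)=6 g(6,-2)=15 g(6,0)=20 g(6,2)=15 g(6,4)=6 g(6,6)=1
t=7: g(7,-5)=6 g(7,-3)=21 g(7,-1)=35 g(7,1)=35 g(7,3)=21 g(7,5)=7 g(7,7)=1
t=8: g(8,-4)=27 g(8,-2)=56 g(8,0)=70 g(8,2)=56 g(8,4)=28 g(8,6)=8 g(8,8)=1
t=9: g(9,-5)=27 g(9,-3)=83 g(9,-1)=126 g(9,1)=126 g(9,3)=84 g(9,5)=36 g(9,7)=9 g(9,9)=1
t=10: g(10,-4)=110 g(10,-2)=209 g(10,0)=252 g(10,2)=210 g(10,4)=120 g(10,6)=45 g(10,8)=10 g(10,10)=1
t=11: g(11,-5)=110 g(11,-3)=319 g(11,-1)=461 g(11,1)=462 g(11,3)=330 g(11,5)=165 g(11,7)=55 g(11,9)=11 g(11,11)=1
t=12: g(12,-4)=429 g(12,-2)=780 g(12,0)=923 g(12,2)=792 g(12,4)=495 g(12,6)=220 g(12,8)=66 g(12,10)=12 g(12,12)=1
t=13: g(13,-5)=429 g(13,-3)=1209 g(13,-1)=1703 g(13,1)=1715 g(13,3)=1287 g(13,5)=715 g(13,7)=286 g(13,9)=78 g(13,11)=13 g(13,13)=1
t=14: g(14,-4)=1638 g(14,-2)=2912 g(14,0)=3418 g(14,2)=3002 g(14,4)=2002 g(14,6)=1001 g(14,8)=364 g(14,10)=91 g(14,12)=14 g(14,14)=1
t=15: g(15,-5)=1638 g(15,-3)=4550 g(15,-1)=6330 g(15,1)=6420 g(15,3)=5004 g(15,5)=3003 g(15,7)=1365 g(15,9)=455 g(15,11)=105 g(15,13)=15 g(15,15)=1
t=16: g(16,-4)=6188 g(16,-2)=10880 g(16,0)=12750 g(16,2)=11424 g(16,4)=8007 g(16,6)=4368 g(16,8)=1820 g(16,10)=560 g(16,12)=120 g(16,14)=16 g(16,16)=1
t=17: g(17,-5)=6188 g(17,-3)=17068 g(17,-1)=23630 g(17,1)=24174 g(17,3)=19431 g(17,5)=12375 g(17,7)=6188 g(17,9)=2380 g(17,11)=680 g(17,13)=136 g(17,15)=17 g(17,17)=1
t=18: g(18,-4)=23256 g(18,-2)=40698 g(18,0)=47804 g(18,2)=43605 g(18,4)=31806 g(18,6)=18563 g(18,8)=8568 g(18,10)=3060 g(18,12)=816 g(18,14)=153 g(18,16)=18 g(18,18)=1
t=19: g(19,-5)=23256 g(19,-3)=63954 g(19,-1)=88502 g(19,1)=91409 g(19,3)=75411 g(19,5)=50369 g(19,7)=27131 g(19,9)=11628 g(19,11)=3876 g(19,13)=969 g(19,15)=171 g(19,17)=19 g(19,19)=1
t=20: g(20,-4)=87210 g(20,-2)=152456 g(20,0)=179911 g(20,2)=166820 g(20,4)=125780 g(20,6)=77500 g(20,8)=38759 g(20,10)=15504 g(20,12)=4845 g(20,14)=1140 g(20,16)=190 g(20,18)=20 g(20,20)=1
t=21: g(21,-5)=87210 g(21,-3)=239666 g(21,-1)=332367 g(21,1)=346731 g(21,3)=292600 g(21,5)=203280 g(21,7)=116259 g(21,9)=54263 g(21,11)=20349 g(21,13)=5985 g(21,15)=1330 g(21,17)=210 g(21,19)=21 g(21,21)=1
t=22: g(22,-4)=326876 g(22,-2)=572033 g(22,0)=679098 g(22,2)=639331 g(22,4)=495880 g(22,6)=319539 g(22,8)=170522 g(22,10)=74612 g(22,12)=26334 g(22,14)=7315 g(22,16)=1540 g(22,18)=231 g(22,20)=22 g(22,22)=1
t=23: g(23,-5)=326876 g(23,-3)=898909 g(23,-1)=1251131 g(23,1)=1318429 g(23,3)=1135211 g(23,5)=815419 g(23,7)=490061 g(23,9)=245134 g(23,11)=100946 g(23,13)=33649 g(23,15)=8855 g(23,17)=1771 g(23,19)=253 g(23,21)=23 g(23,23)=1
t=24: g(24,-4)=1225785 g(24,-2)=2150040 g(24,0)=2569560 g(24,2)=2453640 g(24,4)=1950630 g(24,6)=1305480 g(24,8)=735195 g(24,10)=346080 g(24,12)=134595 g(24,14)=42504 g(24,16)=10626 g(24,18)=2024 g(24,20)=276 g(24,22)=24 g(24,24)=1
t=25: g(25,-5)=1225785 g(25,-3)=3375825 g(25,-1)=4719600 g(25,1)=5023200 g(25,3)=4404270 g(25,5)=3256110 g(25,7)=2040675 g(25,9)=1081275 g(25,11)=480675 g(25,13)=177099 g(25,15)=53130 g(25,17)=12650 g(25,19)=2300 g(25,21)=300 g(25,23)=25 g(25,25)=1
t=26: g(26,-4)=4601610 g(26,-2)=8095425 g(26,0)=9742800 g(26,2)=9427470 g(26,4)=7660380 g(26,6)=5296785 g(26,8)=3121950 g(26,10)=1561950 g(26,12)=657774 g(26,14)=230229 g(26,16)=65780 g(26,18)=14950 g(26,20)=2600 g(26,22)=325 g(26,24)=26 g(26,26)=1
t=27: g(27,-5)=4601610 g(27,-3)=12697035 g(27,-1)=17838225 g(27,1)=19170270 g(27,3)=17087850 g(27,5)=12957165 g(27,7)=8418735 g(27,9)=4683900 g(27,11)=2219724 g(27,13)=888003 g(27,15)=296009 g(27,17)=80730 g(27,19)=17550 g(27,21)=2925 g(27,23)=351 g(27,25)=27 g(27,27)=1
t=28: g(28,-4)=17298645 g(28,-2)=30535260 g(28,0)=37008495 g(28,2)=36258120 g(28,4)=30045015 g(28,6)=21375900 g(28,8)=13102635 g(28,10)=6903624 g(28,12)=3107727 g(28,14)=1184012 g(28,16)=376739 g(28,18)=98280 g(28,20)=20475 g(28,22)=3276 g(28,24)=378 g(28,26)=28 g(28,28)=1
Paths never hitting -6: Σ_s g(28,s) = 197318610
Paths hitting -6: 2^28 - 197318610 = 71116846
P = 71116846/268435456 = 35558423/134217728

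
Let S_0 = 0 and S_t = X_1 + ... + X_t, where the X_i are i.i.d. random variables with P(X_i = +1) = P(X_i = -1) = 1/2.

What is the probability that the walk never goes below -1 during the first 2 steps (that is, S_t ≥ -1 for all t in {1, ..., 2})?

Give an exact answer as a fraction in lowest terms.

Answer: 3/4

Derivation:
Let f(t,s) = #length-t paths at position s with S_1..S_t all ≥ -1.
f(t,s) = f(t-1,s-1) + f(t-1,s+1) for s ≥ -1; f(t,s) = 0 for s < -1.
t=0: f(0,0)=1
t=1: f(1,-1)=1 f(1,1)=1
t=2: f(2,0)=2 f(2,2)=1
Σ_s f(2,s) = 3
P = 3/4 = 3/4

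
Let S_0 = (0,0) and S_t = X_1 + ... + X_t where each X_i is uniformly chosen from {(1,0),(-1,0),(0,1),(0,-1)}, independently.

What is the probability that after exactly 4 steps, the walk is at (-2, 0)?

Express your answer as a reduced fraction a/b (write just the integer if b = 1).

Let h be the number of horizontal steps (so 4-h are vertical). To end at (-2,0) need (h-2)/2 right-steps and ((4-h)+0)/2 up-steps.
Sum over h with 2 ≤ h ≤ 4, h ≡ 0 (mod 2), 4-h ≡ 0 (mod 2):
h=2: C(4,2)·C(2,0)·C(2,1) = 6·1·2 = 12
h=4: C(4,4)·C(4,1)·C(0,0) = 1·4·1 = 4
Total favorable: 16
Total paths: 4^4 = 256
P = 16/256 = 1/16

Answer: 1/16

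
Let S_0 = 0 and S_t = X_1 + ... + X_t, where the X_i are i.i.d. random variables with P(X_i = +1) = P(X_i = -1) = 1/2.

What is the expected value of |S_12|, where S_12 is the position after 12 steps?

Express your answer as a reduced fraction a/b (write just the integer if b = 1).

Answer: 693/256

Derivation:
S_12 takes values m ≡ 0 (mod 2) with |m| ≤ 12; P(S_12=m) = C(12,(12+m)/2)/2^12.
Total paths: 2^12 = 4096
Distribution: P(S=-12)=1/4096, P(S=-10)=12/4096, P(S=-8)=66/4096, P(S=-6)=220/4096, P(S=-4)=495/4096, P(S=-2)=792/4096, P(S=0)=924/4096, P(S=2)=792/4096, P(S=4)=495/4096, P(S=6)=220/4096, P(S=8)=66/4096, P(S=10)=12/4096, P(S=12)=1/4096
E[|S_12|] = Σ_m |m|·P(S_12=m) = 11088/4096 = 693/256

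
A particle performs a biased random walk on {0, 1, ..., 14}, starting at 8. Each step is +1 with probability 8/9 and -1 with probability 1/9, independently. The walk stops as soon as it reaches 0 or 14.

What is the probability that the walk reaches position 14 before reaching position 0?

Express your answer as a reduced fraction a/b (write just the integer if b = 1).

Answer: 69810257920/69810262081

Derivation:
Biased walk: p = 8/9, q = 1/9, r = q/p = 1/8
Gambler's ruin: P(hit 14 before 0 | start at 8) = (1 - r^a)/(1 - r^N)
r^8 = 1/16777216; r^14 = 1/4398046511104
P = (1 - 1/16777216) / (1 - 1/4398046511104) = 16777215/16777216 / 4398046511103/4398046511104 = 69810257920/69810262081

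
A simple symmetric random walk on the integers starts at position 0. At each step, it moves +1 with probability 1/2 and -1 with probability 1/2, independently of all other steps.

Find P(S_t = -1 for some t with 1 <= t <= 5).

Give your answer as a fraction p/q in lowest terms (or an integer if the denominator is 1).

Answer: 11/16

Derivation:
Count via complement. Let g(t,s) = #length-t paths at position s with S_1..S_t all ≠ -1.
g(t,s) = g(t-1,s-1) + g(t-1,s+1) for s ≠ -1; g(t,-1) = 0.
t=0: g(0,0)=1
t=1: g(1,1)=1
t=2: g(2,0)=1 g(2,2)=1
t=3: g(3,1)=2 g(3,3)=1
t=4: g(4,0)=2 g(4,2)=3 g(4,4)=1
t=5: g(5,1)=5 g(5,3)=4 g(5,5)=1
Paths never hitting -1: Σ_s g(5,s) = 10
Paths hitting -1: 2^5 - 10 = 22
P = 22/32 = 11/16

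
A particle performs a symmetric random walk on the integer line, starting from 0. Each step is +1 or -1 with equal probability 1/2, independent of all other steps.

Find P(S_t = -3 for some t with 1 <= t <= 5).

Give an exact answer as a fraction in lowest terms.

Answer: 7/32

Derivation:
Count via complement. Let g(t,s) = #length-t paths at position s with S_1..S_t all ≠ -3.
g(t,s) = g(t-1,s-1) + g(t-1,s+1) for s ≠ -3; g(t,-3) = 0.
t=0: g(0,0)=1
t=1: g(1,-1)=1 g(1,1)=1
t=2: g(2,-2)=1 g(2,0)=2 g(2,2)=1
t=3: g(3,-1)=3 g(3,1)=3 g(3,3)=1
t=4: g(4,-2)=3 g(4,0)=6 g(4,2)=4 g(4,4)=1
t=5: g(5,-1)=9 g(5,1)=10 g(5,3)=5 g(5,5)=1
Paths never hitting -3: Σ_s g(5,s) = 25
Paths hitting -3: 2^5 - 25 = 7
P = 7/32 = 7/32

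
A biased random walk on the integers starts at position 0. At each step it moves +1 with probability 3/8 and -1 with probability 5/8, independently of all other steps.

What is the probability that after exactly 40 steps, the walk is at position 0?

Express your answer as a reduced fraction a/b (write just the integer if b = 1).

Answer: 11459377441920588894367218017578125/332306998946228968225951765070086144

Derivation:
To be at 0 after 40 steps: need exactly 20 steps of +1 and 20 of -1.
Number of such sequences: C(40,20) = 137846528820
Each has probability (3/8)^20 · (5/8)^20 = 332525673007965087890625/1329227995784915872903807060280344576
P = 137846528820 · 332525673007965087890625/1329227995784915872903807060280344576 = 11459377441920588894367218017578125/332306998946228968225951765070086144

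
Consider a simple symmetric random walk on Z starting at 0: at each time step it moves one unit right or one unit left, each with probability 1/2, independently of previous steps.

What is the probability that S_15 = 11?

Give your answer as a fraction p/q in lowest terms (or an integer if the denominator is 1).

Answer: 105/32768

Derivation:
To reach position 11 after 15 steps: need 13 steps of +1 and 2 of -1.
Favorable paths: C(15,13) = 105
Total paths: 2^15 = 32768
P = 105/32768 = 105/32768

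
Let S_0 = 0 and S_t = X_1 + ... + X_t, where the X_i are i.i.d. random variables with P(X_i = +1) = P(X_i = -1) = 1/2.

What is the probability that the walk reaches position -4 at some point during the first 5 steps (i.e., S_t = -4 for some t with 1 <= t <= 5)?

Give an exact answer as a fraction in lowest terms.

Count via complement. Let g(t,s) = #length-t paths at position s with S_1..S_t all ≠ -4.
g(t,s) = g(t-1,s-1) + g(t-1,s+1) for s ≠ -4; g(t,-4) = 0.
t=0: g(0,0)=1
t=1: g(1,-1)=1 g(1,1)=1
t=2: g(2,-2)=1 g(2,0)=2 g(2,2)=1
t=3: g(3,-3)=1 g(3,-1)=3 g(3,1)=3 g(3,3)=1
t=4: g(4,-2)=4 g(4,0)=6 g(4,2)=4 g(4,4)=1
t=5: g(5,-3)=4 g(5,-1)=10 g(5,1)=10 g(5,3)=5 g(5,5)=1
Paths never hitting -4: Σ_s g(5,s) = 30
Paths hitting -4: 2^5 - 30 = 2
P = 2/32 = 1/16

Answer: 1/16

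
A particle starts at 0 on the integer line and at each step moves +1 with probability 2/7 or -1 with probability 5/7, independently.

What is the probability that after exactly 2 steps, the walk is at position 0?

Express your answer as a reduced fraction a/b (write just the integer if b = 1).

Answer: 20/49

Derivation:
To be at 0 after 2 steps: need exactly 1 step of +1 and 1 of -1.
Number of such sequences: C(2,1) = 2
Each has probability (2/7)^1 · (5/7)^1 = 10/49
P = 2 · 10/49 = 20/49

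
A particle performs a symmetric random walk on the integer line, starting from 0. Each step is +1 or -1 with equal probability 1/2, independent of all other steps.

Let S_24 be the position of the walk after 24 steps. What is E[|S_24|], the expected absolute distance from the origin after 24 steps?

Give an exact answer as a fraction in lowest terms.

S_24 takes values m ≡ 0 (mod 2) with |m| ≤ 24; P(S_24=m) = C(24,(24+m)/2)/2^24.
Total paths: 2^24 = 16777216
Distribution: P(S=-24)=1/16777216, P(S=-22)=24/16777216, P(S=-20)=276/16777216, P(S=-18)=2024/16777216, P(S=-16)=10626/16777216, P(S=-14)=42504/16777216, P(S=-12)=134596/16777216, P(S=-10)=346104/16777216, P(S=-8)=735471/16777216, P(S=-6)=1307504/16777216, P(S=-4)=1961256/16777216, P(S=-2)=2496144/16777216, P(S=0)=2704156/16777216, P(S=2)=2496144/16777216, P(S=4)=1961256/16777216, P(S=6)=1307504/16777216, P(S=8)=735471/16777216, P(S=10)=346104/16777216, P(S=12)=134596/16777216, P(S=14)=42504/16777216, P(S=16)=10626/16777216, P(S=18)=2024/16777216, P(S=20)=276/16777216, P(S=22)=24/16777216, P(S=24)=1/16777216
E[|S_24|] = Σ_m |m|·P(S_24=m) = 64899744/16777216 = 2028117/524288

Answer: 2028117/524288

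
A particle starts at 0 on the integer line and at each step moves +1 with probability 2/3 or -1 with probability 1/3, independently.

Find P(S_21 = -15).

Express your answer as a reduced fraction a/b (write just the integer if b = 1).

Answer: 10640/10460353203

Derivation:
To reach position -15 after 21 steps: need 3 steps of +1 and 18 steps of -1.
Number of such sequences: C(21,3) = 1330
Each has probability (2/3)^3 · (1/3)^18 = 8/10460353203
P = 1330 · 8/10460353203 = 10640/10460353203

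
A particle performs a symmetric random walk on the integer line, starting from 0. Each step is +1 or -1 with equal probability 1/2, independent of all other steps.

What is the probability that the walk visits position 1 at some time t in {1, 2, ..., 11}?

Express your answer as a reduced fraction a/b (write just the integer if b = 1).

Count via complement. Let g(t,s) = #length-t paths at position s with S_1..S_t all ≠ 1.
g(t,s) = g(t-1,s-1) + g(t-1,s+1) for s ≠ 1; g(t,1) = 0.
t=0: g(0,0)=1
t=1: g(1,-1)=1
t=2: g(2,-2)=1 g(2,0)=1
t=3: g(3,-3)=1 g(3,-1)=2
t=4: g(4,-4)=1 g(4,-2)=3 g(4,0)=2
t=5: g(5,-5)=1 g(5,-3)=4 g(5,-1)=5
t=6: g(6,-6)=1 g(6,-4)=5 g(6,-2)=9 g(6,0)=5
t=7: g(7,-7)=1 g(7,-5)=6 g(7,-3)=14 g(7,-1)=14
t=8: g(8,-8)=1 g(8,-6)=7 g(8,-4)=20 g(8,-2)=28 g(8,0)=14
t=9: g(9,-9)=1 g(9,-7)=8 g(9,-5)=27 g(9,-3)=48 g(9,-1)=42
t=10: g(10,-10)=1 g(10,-8)=9 g(10,-6)=35 g(10,-4)=75 g(10,-2)=90 g(10,0)=42
t=11: g(11,-11)=1 g(11,-9)=10 g(11,-7)=44 g(11,-5)=110 g(11,-3)=165 g(11,-1)=132
Paths never hitting 1: Σ_s g(11,s) = 462
Paths hitting 1: 2^11 - 462 = 1586
P = 1586/2048 = 793/1024

Answer: 793/1024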